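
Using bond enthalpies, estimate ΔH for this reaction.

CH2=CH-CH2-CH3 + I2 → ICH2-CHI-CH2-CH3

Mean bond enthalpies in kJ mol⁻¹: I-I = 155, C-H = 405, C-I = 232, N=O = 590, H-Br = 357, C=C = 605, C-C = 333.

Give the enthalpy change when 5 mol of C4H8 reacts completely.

Bonds broken (reactants):
  C-C: 2 × 333 = 666
  C-H: 8 × 405 = 3240
  C=C: 1 × 605 = 605
  I-I: 1 × 155 = 155
  Σ(broken) = 4666 kJ
Bonds formed (products):
  C-C: 3 × 333 = 999
  C-H: 8 × 405 = 3240
  C-I: 2 × 232 = 464
  Σ(formed) = 4703 kJ
ΔH = Σ(broken) − Σ(formed) = 4666 − 4703 = −37 kJ
For 5× the reaction as written: 5 × (−37) = −185 kJ

ΔH = −185 kJ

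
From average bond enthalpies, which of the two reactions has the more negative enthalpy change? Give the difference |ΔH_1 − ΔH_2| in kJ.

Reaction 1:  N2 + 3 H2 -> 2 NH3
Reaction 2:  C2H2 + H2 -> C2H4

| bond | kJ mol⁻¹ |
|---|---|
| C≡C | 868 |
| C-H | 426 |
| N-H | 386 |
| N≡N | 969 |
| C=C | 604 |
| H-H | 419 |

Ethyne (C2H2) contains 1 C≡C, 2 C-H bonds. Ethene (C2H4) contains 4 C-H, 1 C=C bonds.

Reaction 1:
  Bonds broken (reactants):
    H-H: 3 × 419 = 1257
    N≡N: 1 × 969 = 969
    Σ(broken) = 2226 kJ
  Bonds formed (products):
    N-H: 6 × 386 = 2316
    Σ(formed) = 2316 kJ
  ΔH_1 = 2226 − 2316 = −90 kJ
Reaction 2:
  Bonds broken (reactants):
    C≡C: 1 × 868 = 868
    C-H: 2 × 426 = 852
    H-H: 1 × 419 = 419
    Σ(broken) = 2139 kJ
  Bonds formed (products):
    C-H: 4 × 426 = 1704
    C=C: 1 × 604 = 604
    Σ(formed) = 2308 kJ
  ΔH_2 = 2139 − 2308 = −169 kJ
ΔH_1 − ΔH_2 = +79 kJ, so reaction 2 has the more negative ΔH; |ΔH_1 − ΔH_2| = 79 kJ.

Reaction 2, by 79 kJ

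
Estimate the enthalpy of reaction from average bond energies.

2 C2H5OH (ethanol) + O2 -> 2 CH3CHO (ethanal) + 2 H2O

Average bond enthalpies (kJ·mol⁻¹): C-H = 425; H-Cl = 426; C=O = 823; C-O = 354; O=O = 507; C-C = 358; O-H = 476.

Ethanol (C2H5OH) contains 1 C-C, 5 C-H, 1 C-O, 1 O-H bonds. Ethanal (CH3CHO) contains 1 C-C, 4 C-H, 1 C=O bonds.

ΔH ≈ −533 kJ

Bonds broken (reactants):
  C-C: 2 × 358 = 716
  C-H: 10 × 425 = 4250
  C-O: 2 × 354 = 708
  O-H: 2 × 476 = 952
  O=O: 1 × 507 = 507
  Σ(broken) = 7133 kJ
Bonds formed (products):
  C-C: 2 × 358 = 716
  C-H: 8 × 425 = 3400
  C=O: 2 × 823 = 1646
  O-H: 4 × 476 = 1904
  Σ(formed) = 7666 kJ
ΔH = Σ(broken) − Σ(formed) = 7133 − 7666 = −533 kJ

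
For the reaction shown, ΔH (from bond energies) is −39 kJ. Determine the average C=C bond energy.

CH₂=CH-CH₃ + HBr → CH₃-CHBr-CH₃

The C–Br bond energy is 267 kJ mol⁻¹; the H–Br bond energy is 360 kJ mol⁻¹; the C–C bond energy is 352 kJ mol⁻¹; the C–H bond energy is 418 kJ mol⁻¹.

Let D be the C=C bond energy.
Σ(broken) = 1×352 + 6×418 + 1×D + 1×360 = 3220 + D
Σ(formed) = 1×267 + 2×352 + 7×418 = 3897
ΔH = Σ(broken) − Σ(formed) = (3220 + D) − (3897) = −677 + D
Setting this equal to −39 kJ gives D = 638 kJ/mol.

D(C=C) ≈ 638 kJ/mol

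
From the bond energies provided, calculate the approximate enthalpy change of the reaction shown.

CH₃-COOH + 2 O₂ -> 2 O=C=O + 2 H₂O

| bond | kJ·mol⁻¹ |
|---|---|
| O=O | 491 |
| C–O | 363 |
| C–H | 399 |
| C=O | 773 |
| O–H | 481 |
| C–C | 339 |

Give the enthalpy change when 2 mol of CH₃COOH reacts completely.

ΔH = −1762 kJ

Bonds broken (reactants):
  C–C: 1 × 339 = 339
  C–H: 3 × 399 = 1197
  C–O: 1 × 363 = 363
  C=O: 1 × 773 = 773
  O–H: 1 × 481 = 481
  O=O: 2 × 491 = 982
  Σ(broken) = 4135 kJ
Bonds formed (products):
  C=O: 4 × 773 = 3092
  O–H: 4 × 481 = 1924
  Σ(formed) = 5016 kJ
ΔH = Σ(broken) − Σ(formed) = 4135 − 5016 = −881 kJ
For 2× the reaction as written: 2 × (−881) = −1762 kJ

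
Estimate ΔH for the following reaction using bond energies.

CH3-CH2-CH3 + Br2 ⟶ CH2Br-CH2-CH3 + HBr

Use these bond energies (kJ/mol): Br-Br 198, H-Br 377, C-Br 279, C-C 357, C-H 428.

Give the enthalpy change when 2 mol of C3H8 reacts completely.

ΔH = −60 kJ

Bonds broken (reactants):
  Br-Br: 1 × 198 = 198
  C-C: 2 × 357 = 714
  C-H: 8 × 428 = 3424
  Σ(broken) = 4336 kJ
Bonds formed (products):
  C-Br: 1 × 279 = 279
  C-C: 2 × 357 = 714
  C-H: 7 × 428 = 2996
  H-Br: 1 × 377 = 377
  Σ(formed) = 4366 kJ
ΔH = Σ(broken) − Σ(formed) = 4336 − 4366 = −30 kJ
For 2× the reaction as written: 2 × (−30) = −60 kJ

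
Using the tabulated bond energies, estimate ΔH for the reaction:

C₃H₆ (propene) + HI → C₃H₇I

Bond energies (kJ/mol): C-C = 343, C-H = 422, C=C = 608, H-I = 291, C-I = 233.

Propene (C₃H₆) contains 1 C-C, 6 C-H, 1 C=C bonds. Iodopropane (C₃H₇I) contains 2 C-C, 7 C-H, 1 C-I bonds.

Bonds broken (reactants):
  C-C: 1 × 343 = 343
  C-H: 6 × 422 = 2532
  C=C: 1 × 608 = 608
  H-I: 1 × 291 = 291
  Σ(broken) = 3774 kJ
Bonds formed (products):
  C-C: 2 × 343 = 686
  C-H: 7 × 422 = 2954
  C-I: 1 × 233 = 233
  Σ(formed) = 3873 kJ
ΔH = Σ(broken) − Σ(formed) = 3774 − 3873 = −99 kJ

ΔH ≈ −99 kJ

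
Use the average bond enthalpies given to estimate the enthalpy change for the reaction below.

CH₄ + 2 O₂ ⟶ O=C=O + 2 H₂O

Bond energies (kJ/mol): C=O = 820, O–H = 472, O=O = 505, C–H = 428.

ΔH ≈ −806 kJ

Bonds broken (reactants):
  C–H: 4 × 428 = 1712
  O=O: 2 × 505 = 1010
  Σ(broken) = 2722 kJ
Bonds formed (products):
  C=O: 2 × 820 = 1640
  O–H: 4 × 472 = 1888
  Σ(formed) = 3528 kJ
ΔH = Σ(broken) − Σ(formed) = 2722 − 3528 = −806 kJ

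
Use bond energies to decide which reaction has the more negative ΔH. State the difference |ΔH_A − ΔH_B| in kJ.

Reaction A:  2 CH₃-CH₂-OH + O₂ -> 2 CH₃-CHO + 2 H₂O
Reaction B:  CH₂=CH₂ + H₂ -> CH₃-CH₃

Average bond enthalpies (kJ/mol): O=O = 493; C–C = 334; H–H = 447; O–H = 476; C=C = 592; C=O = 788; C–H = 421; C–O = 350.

Reaction A:
  Bonds broken (reactants):
    C–C: 2 × 334 = 668
    C–H: 10 × 421 = 4210
    C–O: 2 × 350 = 700
    O–H: 2 × 476 = 952
    O=O: 1 × 493 = 493
    Σ(broken) = 7023 kJ
  Bonds formed (products):
    C–C: 2 × 334 = 668
    C–H: 8 × 421 = 3368
    C=O: 2 × 788 = 1576
    O–H: 4 × 476 = 1904
    Σ(formed) = 7516 kJ
  ΔH_A = 7023 − 7516 = −493 kJ
Reaction B:
  Bonds broken (reactants):
    C–H: 4 × 421 = 1684
    C=C: 1 × 592 = 592
    H–H: 1 × 447 = 447
    Σ(broken) = 2723 kJ
  Bonds formed (products):
    C–C: 1 × 334 = 334
    C–H: 6 × 421 = 2526
    Σ(formed) = 2860 kJ
  ΔH_B = 2723 − 2860 = −137 kJ
ΔH_A − ΔH_B = −356 kJ, so reaction A has the more negative ΔH; |ΔH_A − ΔH_B| = 356 kJ.

Reaction A, by 356 kJ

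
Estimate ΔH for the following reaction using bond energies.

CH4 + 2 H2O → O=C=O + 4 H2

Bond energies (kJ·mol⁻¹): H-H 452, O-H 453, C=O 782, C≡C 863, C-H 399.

ΔH ≈ +36 kJ

Bonds broken (reactants):
  C-H: 4 × 399 = 1596
  O-H: 4 × 453 = 1812
  Σ(broken) = 3408 kJ
Bonds formed (products):
  C=O: 2 × 782 = 1564
  H-H: 4 × 452 = 1808
  Σ(formed) = 3372 kJ
ΔH = Σ(broken) − Σ(formed) = 3408 − 3372 = +36 kJ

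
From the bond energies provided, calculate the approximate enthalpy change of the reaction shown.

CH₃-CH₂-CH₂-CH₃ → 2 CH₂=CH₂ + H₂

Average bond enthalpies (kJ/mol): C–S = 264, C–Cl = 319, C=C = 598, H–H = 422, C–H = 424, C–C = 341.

ΔH ≈ +253 kJ

Bonds broken (reactants):
  C–C: 3 × 341 = 1023
  C–H: 10 × 424 = 4240
  Σ(broken) = 5263 kJ
Bonds formed (products):
  C–H: 8 × 424 = 3392
  C=C: 2 × 598 = 1196
  H–H: 1 × 422 = 422
  Σ(formed) = 5010 kJ
ΔH = Σ(broken) − Σ(formed) = 5263 − 5010 = +253 kJ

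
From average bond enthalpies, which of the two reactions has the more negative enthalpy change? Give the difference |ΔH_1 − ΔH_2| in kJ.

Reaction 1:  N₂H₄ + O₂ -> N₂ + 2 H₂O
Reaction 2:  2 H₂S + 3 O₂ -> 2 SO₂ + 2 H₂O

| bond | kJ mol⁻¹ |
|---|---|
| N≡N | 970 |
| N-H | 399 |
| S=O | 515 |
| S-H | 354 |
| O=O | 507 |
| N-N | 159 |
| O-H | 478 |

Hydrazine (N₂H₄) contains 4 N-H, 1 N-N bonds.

Reaction 1:
  Bonds broken (reactants):
    N-H: 4 × 399 = 1596
    N-N: 1 × 159 = 159
    O=O: 1 × 507 = 507
    Σ(broken) = 2262 kJ
  Bonds formed (products):
    N≡N: 1 × 970 = 970
    O-H: 4 × 478 = 1912
    Σ(formed) = 2882 kJ
  ΔH_1 = 2262 − 2882 = −620 kJ
Reaction 2:
  Bonds broken (reactants):
    O=O: 3 × 507 = 1521
    S-H: 4 × 354 = 1416
    Σ(broken) = 2937 kJ
  Bonds formed (products):
    O-H: 4 × 478 = 1912
    S=O: 4 × 515 = 2060
    Σ(formed) = 3972 kJ
  ΔH_2 = 2937 − 3972 = −1035 kJ
ΔH_1 − ΔH_2 = +415 kJ, so reaction 2 has the more negative ΔH; |ΔH_1 − ΔH_2| = 415 kJ.

Reaction 2, by 415 kJ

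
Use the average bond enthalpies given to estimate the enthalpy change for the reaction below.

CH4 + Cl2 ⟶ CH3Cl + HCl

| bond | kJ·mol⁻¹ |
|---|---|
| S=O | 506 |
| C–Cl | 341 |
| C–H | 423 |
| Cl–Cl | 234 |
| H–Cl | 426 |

Bonds broken (reactants):
  C–H: 4 × 423 = 1692
  Cl–Cl: 1 × 234 = 234
  Σ(broken) = 1926 kJ
Bonds formed (products):
  C–Cl: 1 × 341 = 341
  C–H: 3 × 423 = 1269
  H–Cl: 1 × 426 = 426
  Σ(formed) = 2036 kJ
ΔH = Σ(broken) − Σ(formed) = 1926 − 2036 = −110 kJ

ΔH ≈ −110 kJ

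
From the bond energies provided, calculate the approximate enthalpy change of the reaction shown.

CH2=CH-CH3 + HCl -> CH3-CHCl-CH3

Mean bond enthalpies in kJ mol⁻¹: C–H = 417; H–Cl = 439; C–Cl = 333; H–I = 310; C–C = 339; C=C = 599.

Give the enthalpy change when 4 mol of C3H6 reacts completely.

ΔH = −204 kJ

Bonds broken (reactants):
  C–C: 1 × 339 = 339
  C–H: 6 × 417 = 2502
  C=C: 1 × 599 = 599
  H–Cl: 1 × 439 = 439
  Σ(broken) = 3879 kJ
Bonds formed (products):
  C–C: 2 × 339 = 678
  C–Cl: 1 × 333 = 333
  C–H: 7 × 417 = 2919
  Σ(formed) = 3930 kJ
ΔH = Σ(broken) − Σ(formed) = 3879 − 3930 = −51 kJ
For 4× the reaction as written: 4 × (−51) = −204 kJ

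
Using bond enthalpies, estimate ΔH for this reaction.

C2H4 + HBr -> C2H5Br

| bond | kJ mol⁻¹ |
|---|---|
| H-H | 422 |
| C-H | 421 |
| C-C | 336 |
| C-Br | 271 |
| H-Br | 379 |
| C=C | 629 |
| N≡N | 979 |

Bonds broken (reactants):
  C-H: 4 × 421 = 1684
  C=C: 1 × 629 = 629
  H-Br: 1 × 379 = 379
  Σ(broken) = 2692 kJ
Bonds formed (products):
  C-Br: 1 × 271 = 271
  C-C: 1 × 336 = 336
  C-H: 5 × 421 = 2105
  Σ(formed) = 2712 kJ
ΔH = Σ(broken) − Σ(formed) = 2692 − 2712 = −20 kJ

ΔH ≈ −20 kJ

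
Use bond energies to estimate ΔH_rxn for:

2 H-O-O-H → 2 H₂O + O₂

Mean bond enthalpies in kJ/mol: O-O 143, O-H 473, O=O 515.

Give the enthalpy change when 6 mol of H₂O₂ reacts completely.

Bonds broken (reactants):
  O-H: 4 × 473 = 1892
  O-O: 2 × 143 = 286
  Σ(broken) = 2178 kJ
Bonds formed (products):
  O-H: 4 × 473 = 1892
  O=O: 1 × 515 = 515
  Σ(formed) = 2407 kJ
ΔH = Σ(broken) − Σ(formed) = 2178 − 2407 = −229 kJ
For 3× the reaction as written: 3 × (−229) = −687 kJ

ΔH = −687 kJ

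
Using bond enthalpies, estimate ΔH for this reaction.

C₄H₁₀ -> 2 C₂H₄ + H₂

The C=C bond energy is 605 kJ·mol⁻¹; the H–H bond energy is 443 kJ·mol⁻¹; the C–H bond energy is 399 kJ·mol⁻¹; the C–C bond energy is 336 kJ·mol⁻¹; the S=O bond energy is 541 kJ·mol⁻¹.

Bonds broken (reactants):
  C–C: 3 × 336 = 1008
  C–H: 10 × 399 = 3990
  Σ(broken) = 4998 kJ
Bonds formed (products):
  C–H: 8 × 399 = 3192
  C=C: 2 × 605 = 1210
  H–H: 1 × 443 = 443
  Σ(formed) = 4845 kJ
ΔH = Σ(broken) − Σ(formed) = 4998 − 4845 = +153 kJ

ΔH ≈ +153 kJ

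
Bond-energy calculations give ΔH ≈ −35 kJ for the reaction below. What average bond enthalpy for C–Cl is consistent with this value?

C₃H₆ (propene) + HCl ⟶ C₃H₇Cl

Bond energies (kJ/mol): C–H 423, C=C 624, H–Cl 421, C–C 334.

Let D be the C–Cl bond energy.
Σ(broken) = 1×334 + 6×423 + 1×624 + 1×421 = 3917
Σ(formed) = 2×334 + 1×D + 7×423 = 3629 + D
ΔH = Σ(broken) − Σ(formed) = (3917) − (3629 + D) = +288 − D
Setting this equal to −35 kJ gives D = 323 kJ/mol.

D(C–Cl) ≈ 323 kJ/mol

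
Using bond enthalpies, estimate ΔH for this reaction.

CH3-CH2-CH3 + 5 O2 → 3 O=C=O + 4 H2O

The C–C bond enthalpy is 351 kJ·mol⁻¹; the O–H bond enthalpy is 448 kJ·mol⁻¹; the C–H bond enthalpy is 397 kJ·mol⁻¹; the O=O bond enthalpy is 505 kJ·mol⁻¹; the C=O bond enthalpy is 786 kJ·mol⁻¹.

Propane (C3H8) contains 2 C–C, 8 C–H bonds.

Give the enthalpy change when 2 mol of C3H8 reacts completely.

Bonds broken (reactants):
  C–C: 2 × 351 = 702
  C–H: 8 × 397 = 3176
  O=O: 5 × 505 = 2525
  Σ(broken) = 6403 kJ
Bonds formed (products):
  C=O: 6 × 786 = 4716
  O–H: 8 × 448 = 3584
  Σ(formed) = 8300 kJ
ΔH = Σ(broken) − Σ(formed) = 6403 − 8300 = −1897 kJ
For 2× the reaction as written: 2 × (−1897) = −3794 kJ

ΔH = −3794 kJ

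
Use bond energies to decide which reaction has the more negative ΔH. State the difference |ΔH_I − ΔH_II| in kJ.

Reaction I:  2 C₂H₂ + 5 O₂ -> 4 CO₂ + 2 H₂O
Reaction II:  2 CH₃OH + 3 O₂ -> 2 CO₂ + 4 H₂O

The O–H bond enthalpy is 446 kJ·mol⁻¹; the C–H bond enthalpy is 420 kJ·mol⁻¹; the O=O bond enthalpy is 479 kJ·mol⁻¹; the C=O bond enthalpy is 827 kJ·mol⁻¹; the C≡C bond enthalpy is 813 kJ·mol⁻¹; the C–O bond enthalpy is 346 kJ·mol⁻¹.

Reaction I:
  Bonds broken (reactants):
    C≡C: 2 × 813 = 1626
    C–H: 4 × 420 = 1680
    O=O: 5 × 479 = 2395
    Σ(broken) = 5701 kJ
  Bonds formed (products):
    C=O: 8 × 827 = 6616
    O–H: 4 × 446 = 1784
    Σ(formed) = 8400 kJ
  ΔH_I = 5701 − 8400 = −2699 kJ
Reaction II:
  Bonds broken (reactants):
    C–H: 6 × 420 = 2520
    C–O: 2 × 346 = 692
    O–H: 2 × 446 = 892
    O=O: 3 × 479 = 1437
    Σ(broken) = 5541 kJ
  Bonds formed (products):
    C=O: 4 × 827 = 3308
    O–H: 8 × 446 = 3568
    Σ(formed) = 6876 kJ
  ΔH_II = 5541 − 6876 = −1335 kJ
ΔH_I − ΔH_II = −1364 kJ, so reaction I has the more negative ΔH; |ΔH_I − ΔH_II| = 1364 kJ.

Reaction I, by 1364 kJ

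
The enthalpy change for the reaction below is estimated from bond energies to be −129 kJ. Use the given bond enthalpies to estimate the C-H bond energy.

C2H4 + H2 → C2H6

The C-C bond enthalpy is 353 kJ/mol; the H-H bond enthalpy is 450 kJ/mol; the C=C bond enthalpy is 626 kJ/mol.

Let D be the C-H bond energy.
Σ(broken) = 4×D + 1×626 + 1×450 = 1076 + 4D
Σ(formed) = 1×353 + 6×D = 353 + 6D
ΔH = Σ(broken) − Σ(formed) = (1076 + 4D) − (353 + 6D) = +723 − 2D
Setting this equal to −129 kJ gives 2D = 852, so D = 426 kJ/mol.

D(C-H) ≈ 426 kJ/mol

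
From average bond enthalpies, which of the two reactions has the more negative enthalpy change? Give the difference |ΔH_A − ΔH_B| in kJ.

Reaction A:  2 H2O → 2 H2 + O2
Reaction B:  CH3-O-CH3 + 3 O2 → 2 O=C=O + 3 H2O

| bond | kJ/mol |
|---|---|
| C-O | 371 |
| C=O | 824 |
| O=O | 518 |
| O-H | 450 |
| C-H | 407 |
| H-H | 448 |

Reaction B, by 1644 kJ

Reaction A:
  Bonds broken (reactants):
    O-H: 4 × 450 = 1800
    Σ(broken) = 1800 kJ
  Bonds formed (products):
    H-H: 2 × 448 = 896
    O=O: 1 × 518 = 518
    Σ(formed) = 1414 kJ
  ΔH_A = 1800 − 1414 = +386 kJ
Reaction B:
  Bonds broken (reactants):
    C-H: 6 × 407 = 2442
    C-O: 2 × 371 = 742
    O=O: 3 × 518 = 1554
    Σ(broken) = 4738 kJ
  Bonds formed (products):
    C=O: 4 × 824 = 3296
    O-H: 6 × 450 = 2700
    Σ(formed) = 5996 kJ
  ΔH_B = 4738 − 5996 = −1258 kJ
ΔH_A − ΔH_B = +1644 kJ, so reaction B has the more negative ΔH; |ΔH_A − ΔH_B| = 1644 kJ.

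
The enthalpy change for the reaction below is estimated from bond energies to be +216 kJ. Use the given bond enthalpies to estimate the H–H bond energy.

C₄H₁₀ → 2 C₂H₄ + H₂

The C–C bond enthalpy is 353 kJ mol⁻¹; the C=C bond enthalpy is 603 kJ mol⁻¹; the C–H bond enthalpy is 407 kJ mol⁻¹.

D(H–H) ≈ 451 kJ/mol

Let D be the H–H bond energy.
Σ(broken) = 3×353 + 10×407 = 5129
Σ(formed) = 8×407 + 2×603 + 1×D = 4462 + D
ΔH = Σ(broken) − Σ(formed) = (5129) − (4462 + D) = +667 − D
Setting this equal to +216 kJ gives D = 451 kJ/mol.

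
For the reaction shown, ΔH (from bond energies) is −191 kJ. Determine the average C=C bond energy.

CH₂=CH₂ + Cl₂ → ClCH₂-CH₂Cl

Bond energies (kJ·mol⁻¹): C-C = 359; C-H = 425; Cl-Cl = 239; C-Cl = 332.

D(C=C) ≈ 593 kJ/mol

Let D be the C=C bond energy.
Σ(broken) = 4×425 + 1×D + 1×239 = 1939 + D
Σ(formed) = 1×359 + 2×332 + 4×425 = 2723
ΔH = Σ(broken) − Σ(formed) = (1939 + D) − (2723) = −784 + D
Setting this equal to −191 kJ gives D = 593 kJ/mol.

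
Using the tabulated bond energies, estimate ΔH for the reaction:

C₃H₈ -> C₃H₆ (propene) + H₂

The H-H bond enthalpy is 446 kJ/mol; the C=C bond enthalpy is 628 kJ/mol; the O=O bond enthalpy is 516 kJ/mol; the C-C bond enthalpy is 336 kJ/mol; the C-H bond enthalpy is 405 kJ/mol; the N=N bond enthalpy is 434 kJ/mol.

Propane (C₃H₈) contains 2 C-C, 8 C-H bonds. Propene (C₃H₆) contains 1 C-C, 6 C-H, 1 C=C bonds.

ΔH ≈ +72 kJ

Bonds broken (reactants):
  C-C: 2 × 336 = 672
  C-H: 8 × 405 = 3240
  Σ(broken) = 3912 kJ
Bonds formed (products):
  C-C: 1 × 336 = 336
  C-H: 6 × 405 = 2430
  C=C: 1 × 628 = 628
  H-H: 1 × 446 = 446
  Σ(formed) = 3840 kJ
ΔH = Σ(broken) − Σ(formed) = 3912 − 3840 = +72 kJ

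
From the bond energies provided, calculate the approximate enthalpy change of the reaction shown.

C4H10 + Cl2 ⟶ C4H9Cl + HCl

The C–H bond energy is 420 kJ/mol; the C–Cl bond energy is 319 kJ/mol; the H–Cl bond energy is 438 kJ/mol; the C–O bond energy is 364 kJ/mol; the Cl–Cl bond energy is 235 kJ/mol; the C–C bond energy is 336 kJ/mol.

Bonds broken (reactants):
  C–C: 3 × 336 = 1008
  C–H: 10 × 420 = 4200
  Cl–Cl: 1 × 235 = 235
  Σ(broken) = 5443 kJ
Bonds formed (products):
  C–C: 3 × 336 = 1008
  C–Cl: 1 × 319 = 319
  C–H: 9 × 420 = 3780
  H–Cl: 1 × 438 = 438
  Σ(formed) = 5545 kJ
ΔH = Σ(broken) − Σ(formed) = 5443 − 5545 = −102 kJ

ΔH ≈ −102 kJ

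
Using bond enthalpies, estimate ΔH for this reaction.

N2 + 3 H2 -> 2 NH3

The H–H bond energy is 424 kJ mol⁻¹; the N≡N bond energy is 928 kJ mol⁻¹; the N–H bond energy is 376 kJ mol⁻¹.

Bonds broken (reactants):
  H–H: 3 × 424 = 1272
  N≡N: 1 × 928 = 928
  Σ(broken) = 2200 kJ
Bonds formed (products):
  N–H: 6 × 376 = 2256
  Σ(formed) = 2256 kJ
ΔH = Σ(broken) − Σ(formed) = 2200 − 2256 = −56 kJ

ΔH ≈ −56 kJ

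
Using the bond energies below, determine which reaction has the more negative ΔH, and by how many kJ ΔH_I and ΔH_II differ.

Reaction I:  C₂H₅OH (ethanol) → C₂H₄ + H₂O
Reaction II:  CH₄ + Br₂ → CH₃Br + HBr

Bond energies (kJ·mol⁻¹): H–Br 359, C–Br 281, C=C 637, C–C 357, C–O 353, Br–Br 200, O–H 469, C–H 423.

Reaction I:
  Bonds broken (reactants):
    C–C: 1 × 357 = 357
    C–H: 5 × 423 = 2115
    C–O: 1 × 353 = 353
    O–H: 1 × 469 = 469
    Σ(broken) = 3294 kJ
  Bonds formed (products):
    C–H: 4 × 423 = 1692
    C=C: 1 × 637 = 637
    O–H: 2 × 469 = 938
    Σ(formed) = 3267 kJ
  ΔH_I = 3294 − 3267 = +27 kJ
Reaction II:
  Bonds broken (reactants):
    Br–Br: 1 × 200 = 200
    C–H: 4 × 423 = 1692
    Σ(broken) = 1892 kJ
  Bonds formed (products):
    C–Br: 1 × 281 = 281
    C–H: 3 × 423 = 1269
    H–Br: 1 × 359 = 359
    Σ(formed) = 1909 kJ
  ΔH_II = 1892 − 1909 = −17 kJ
ΔH_I − ΔH_II = +44 kJ, so reaction II has the more negative ΔH; |ΔH_I − ΔH_II| = 44 kJ.

Reaction II, by 44 kJ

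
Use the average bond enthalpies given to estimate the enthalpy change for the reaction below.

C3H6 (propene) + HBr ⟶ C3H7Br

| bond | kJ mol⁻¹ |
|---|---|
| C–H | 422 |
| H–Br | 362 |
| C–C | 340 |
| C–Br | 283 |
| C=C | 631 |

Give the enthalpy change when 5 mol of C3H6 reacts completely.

ΔH = −260 kJ

Bonds broken (reactants):
  C–C: 1 × 340 = 340
  C–H: 6 × 422 = 2532
  C=C: 1 × 631 = 631
  H–Br: 1 × 362 = 362
  Σ(broken) = 3865 kJ
Bonds formed (products):
  C–Br: 1 × 283 = 283
  C–C: 2 × 340 = 680
  C–H: 7 × 422 = 2954
  Σ(formed) = 3917 kJ
ΔH = Σ(broken) − Σ(formed) = 3865 − 3917 = −52 kJ
For 5× the reaction as written: 5 × (−52) = −260 kJ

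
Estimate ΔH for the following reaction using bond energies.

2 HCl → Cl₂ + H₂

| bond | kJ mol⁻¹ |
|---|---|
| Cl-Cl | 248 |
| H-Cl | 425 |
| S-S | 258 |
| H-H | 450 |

Bonds broken (reactants):
  H-Cl: 2 × 425 = 850
  Σ(broken) = 850 kJ
Bonds formed (products):
  Cl-Cl: 1 × 248 = 248
  H-H: 1 × 450 = 450
  Σ(formed) = 698 kJ
ΔH = Σ(broken) − Σ(formed) = 850 − 698 = +152 kJ

ΔH ≈ +152 kJ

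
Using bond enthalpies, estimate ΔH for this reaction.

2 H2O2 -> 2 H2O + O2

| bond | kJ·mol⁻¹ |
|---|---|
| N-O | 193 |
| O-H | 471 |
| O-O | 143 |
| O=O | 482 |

ΔH ≈ −196 kJ

Bonds broken (reactants):
  O-H: 4 × 471 = 1884
  O-O: 2 × 143 = 286
  Σ(broken) = 2170 kJ
Bonds formed (products):
  O-H: 4 × 471 = 1884
  O=O: 1 × 482 = 482
  Σ(formed) = 2366 kJ
ΔH = Σ(broken) − Σ(formed) = 2170 − 2366 = −196 kJ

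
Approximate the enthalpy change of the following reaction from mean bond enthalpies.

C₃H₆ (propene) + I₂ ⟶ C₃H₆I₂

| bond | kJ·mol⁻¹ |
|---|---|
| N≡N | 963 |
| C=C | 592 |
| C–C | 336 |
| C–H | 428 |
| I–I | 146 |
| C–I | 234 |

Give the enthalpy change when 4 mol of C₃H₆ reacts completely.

Bonds broken (reactants):
  C–C: 1 × 336 = 336
  C–H: 6 × 428 = 2568
  C=C: 1 × 592 = 592
  I–I: 1 × 146 = 146
  Σ(broken) = 3642 kJ
Bonds formed (products):
  C–C: 2 × 336 = 672
  C–H: 6 × 428 = 2568
  C–I: 2 × 234 = 468
  Σ(formed) = 3708 kJ
ΔH = Σ(broken) − Σ(formed) = 3642 − 3708 = −66 kJ
For 4× the reaction as written: 4 × (−66) = −264 kJ

ΔH = −264 kJ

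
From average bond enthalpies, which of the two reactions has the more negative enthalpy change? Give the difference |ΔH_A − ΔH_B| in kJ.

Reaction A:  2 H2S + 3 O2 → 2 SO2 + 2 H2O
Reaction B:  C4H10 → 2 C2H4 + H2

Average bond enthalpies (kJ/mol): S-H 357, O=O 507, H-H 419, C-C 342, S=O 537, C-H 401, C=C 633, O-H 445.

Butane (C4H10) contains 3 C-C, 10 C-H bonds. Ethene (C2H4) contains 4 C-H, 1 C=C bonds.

Reaction A:
  Bonds broken (reactants):
    O=O: 3 × 507 = 1521
    S-H: 4 × 357 = 1428
    Σ(broken) = 2949 kJ
  Bonds formed (products):
    O-H: 4 × 445 = 1780
    S=O: 4 × 537 = 2148
    Σ(formed) = 3928 kJ
  ΔH_A = 2949 − 3928 = −979 kJ
Reaction B:
  Bonds broken (reactants):
    C-C: 3 × 342 = 1026
    C-H: 10 × 401 = 4010
    Σ(broken) = 5036 kJ
  Bonds formed (products):
    C-H: 8 × 401 = 3208
    C=C: 2 × 633 = 1266
    H-H: 1 × 419 = 419
    Σ(formed) = 4893 kJ
  ΔH_B = 5036 − 4893 = +143 kJ
ΔH_A − ΔH_B = −1122 kJ, so reaction A has the more negative ΔH; |ΔH_A − ΔH_B| = 1122 kJ.

Reaction A, by 1122 kJ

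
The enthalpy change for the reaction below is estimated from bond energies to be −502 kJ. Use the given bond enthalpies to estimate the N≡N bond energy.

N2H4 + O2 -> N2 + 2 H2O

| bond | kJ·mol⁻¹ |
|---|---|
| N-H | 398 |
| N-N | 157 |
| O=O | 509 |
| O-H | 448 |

D(N≡N) ≈ 968 kJ/mol

Let D be the N≡N bond energy.
Σ(broken) = 4×398 + 1×157 + 1×509 = 2258
Σ(formed) = 1×D + 4×448 = 1792 + D
ΔH = Σ(broken) − Σ(formed) = (2258) − (1792 + D) = +466 − D
Setting this equal to −502 kJ gives D = 968 kJ/mol.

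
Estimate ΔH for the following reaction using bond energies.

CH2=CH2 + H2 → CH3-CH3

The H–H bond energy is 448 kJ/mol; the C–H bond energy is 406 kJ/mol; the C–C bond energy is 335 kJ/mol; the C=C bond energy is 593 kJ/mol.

ΔH ≈ −106 kJ

Bonds broken (reactants):
  C–H: 4 × 406 = 1624
  C=C: 1 × 593 = 593
  H–H: 1 × 448 = 448
  Σ(broken) = 2665 kJ
Bonds formed (products):
  C–C: 1 × 335 = 335
  C–H: 6 × 406 = 2436
  Σ(formed) = 2771 kJ
ΔH = Σ(broken) − Σ(formed) = 2665 − 2771 = −106 kJ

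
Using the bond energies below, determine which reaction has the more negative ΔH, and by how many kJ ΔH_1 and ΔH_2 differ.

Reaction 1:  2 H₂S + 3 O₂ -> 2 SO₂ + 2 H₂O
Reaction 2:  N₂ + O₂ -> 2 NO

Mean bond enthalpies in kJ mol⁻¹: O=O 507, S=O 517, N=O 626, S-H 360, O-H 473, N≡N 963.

Reaction 1:
  Bonds broken (reactants):
    O=O: 3 × 507 = 1521
    S-H: 4 × 360 = 1440
    Σ(broken) = 2961 kJ
  Bonds formed (products):
    O-H: 4 × 473 = 1892
    S=O: 4 × 517 = 2068
    Σ(formed) = 3960 kJ
  ΔH_1 = 2961 − 3960 = −999 kJ
Reaction 2:
  Bonds broken (reactants):
    N≡N: 1 × 963 = 963
    O=O: 1 × 507 = 507
    Σ(broken) = 1470 kJ
  Bonds formed (products):
    N=O: 2 × 626 = 1252
    Σ(formed) = 1252 kJ
  ΔH_2 = 1470 − 1252 = +218 kJ
ΔH_1 − ΔH_2 = −1217 kJ, so reaction 1 has the more negative ΔH; |ΔH_1 − ΔH_2| = 1217 kJ.

Reaction 1, by 1217 kJ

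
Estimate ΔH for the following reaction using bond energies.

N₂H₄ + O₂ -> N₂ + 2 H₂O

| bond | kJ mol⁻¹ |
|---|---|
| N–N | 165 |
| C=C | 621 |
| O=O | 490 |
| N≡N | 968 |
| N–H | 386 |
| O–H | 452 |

ΔH ≈ −577 kJ

Bonds broken (reactants):
  N–H: 4 × 386 = 1544
  N–N: 1 × 165 = 165
  O=O: 1 × 490 = 490
  Σ(broken) = 2199 kJ
Bonds formed (products):
  N≡N: 1 × 968 = 968
  O–H: 4 × 452 = 1808
  Σ(formed) = 2776 kJ
ΔH = Σ(broken) − Σ(formed) = 2199 − 2776 = −577 kJ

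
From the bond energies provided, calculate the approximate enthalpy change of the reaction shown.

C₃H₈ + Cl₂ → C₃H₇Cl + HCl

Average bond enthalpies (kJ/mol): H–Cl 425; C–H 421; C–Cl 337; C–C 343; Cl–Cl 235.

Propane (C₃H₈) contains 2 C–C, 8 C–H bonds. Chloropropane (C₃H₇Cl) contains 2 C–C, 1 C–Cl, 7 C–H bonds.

Bonds broken (reactants):
  C–C: 2 × 343 = 686
  C–H: 8 × 421 = 3368
  Cl–Cl: 1 × 235 = 235
  Σ(broken) = 4289 kJ
Bonds formed (products):
  C–C: 2 × 343 = 686
  C–Cl: 1 × 337 = 337
  C–H: 7 × 421 = 2947
  H–Cl: 1 × 425 = 425
  Σ(formed) = 4395 kJ
ΔH = Σ(broken) − Σ(formed) = 4289 − 4395 = −106 kJ

ΔH ≈ −106 kJ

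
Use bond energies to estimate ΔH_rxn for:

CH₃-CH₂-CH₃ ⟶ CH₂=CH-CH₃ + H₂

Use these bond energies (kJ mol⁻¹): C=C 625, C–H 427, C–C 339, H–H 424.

Bonds broken (reactants):
  C–C: 2 × 339 = 678
  C–H: 8 × 427 = 3416
  Σ(broken) = 4094 kJ
Bonds formed (products):
  C–C: 1 × 339 = 339
  C–H: 6 × 427 = 2562
  C=C: 1 × 625 = 625
  H–H: 1 × 424 = 424
  Σ(formed) = 3950 kJ
ΔH = Σ(broken) − Σ(formed) = 4094 − 3950 = +144 kJ

ΔH ≈ +144 kJ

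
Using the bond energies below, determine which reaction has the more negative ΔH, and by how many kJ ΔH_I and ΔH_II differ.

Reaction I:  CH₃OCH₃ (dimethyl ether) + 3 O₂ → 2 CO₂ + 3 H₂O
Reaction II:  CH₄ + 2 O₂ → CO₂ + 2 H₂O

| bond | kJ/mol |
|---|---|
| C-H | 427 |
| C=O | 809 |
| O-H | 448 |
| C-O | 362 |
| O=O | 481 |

Reaction I:
  Bonds broken (reactants):
    C-H: 6 × 427 = 2562
    C-O: 2 × 362 = 724
    O=O: 3 × 481 = 1443
    Σ(broken) = 4729 kJ
  Bonds formed (products):
    C=O: 4 × 809 = 3236
    O-H: 6 × 448 = 2688
    Σ(formed) = 5924 kJ
  ΔH_I = 4729 − 5924 = −1195 kJ
Reaction II:
  Bonds broken (reactants):
    C-H: 4 × 427 = 1708
    O=O: 2 × 481 = 962
    Σ(broken) = 2670 kJ
  Bonds formed (products):
    C=O: 2 × 809 = 1618
    O-H: 4 × 448 = 1792
    Σ(formed) = 3410 kJ
  ΔH_II = 2670 − 3410 = −740 kJ
ΔH_I − ΔH_II = −455 kJ, so reaction I has the more negative ΔH; |ΔH_I − ΔH_II| = 455 kJ.

Reaction I, by 455 kJ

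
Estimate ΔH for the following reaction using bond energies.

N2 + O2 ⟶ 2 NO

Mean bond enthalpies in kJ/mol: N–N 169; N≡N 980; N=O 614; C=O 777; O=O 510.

ΔH ≈ +262 kJ

Bonds broken (reactants):
  N≡N: 1 × 980 = 980
  O=O: 1 × 510 = 510
  Σ(broken) = 1490 kJ
Bonds formed (products):
  N=O: 2 × 614 = 1228
  Σ(formed) = 1228 kJ
ΔH = Σ(broken) − Σ(formed) = 1490 − 1228 = +262 kJ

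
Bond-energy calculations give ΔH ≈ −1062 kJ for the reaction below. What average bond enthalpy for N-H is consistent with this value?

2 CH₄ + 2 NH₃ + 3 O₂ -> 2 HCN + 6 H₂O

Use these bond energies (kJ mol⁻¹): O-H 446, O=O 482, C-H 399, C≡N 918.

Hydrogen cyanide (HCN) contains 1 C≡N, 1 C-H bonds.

Let D be the N-H bond energy.
Σ(broken) = 8×399 + 6×D + 3×482 = 4638 + 6D
Σ(formed) = 2×918 + 2×399 + 12×446 = 7986
ΔH = Σ(broken) − Σ(formed) = (4638 + 6D) − (7986) = −3348 + 6D
Setting this equal to −1062 kJ gives 6D = 2286, so D = 381 kJ/mol.

D(N-H) ≈ 381 kJ/mol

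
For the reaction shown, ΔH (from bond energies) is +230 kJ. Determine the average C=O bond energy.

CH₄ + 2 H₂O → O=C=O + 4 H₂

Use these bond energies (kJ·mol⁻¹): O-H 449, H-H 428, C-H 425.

D(C=O) ≈ 777 kJ/mol

Let D be the C=O bond energy.
Σ(broken) = 4×425 + 4×449 = 3496
Σ(formed) = 2×D + 4×428 = 1712 + 2D
ΔH = Σ(broken) − Σ(formed) = (3496) − (1712 + 2D) = +1784 − 2D
Setting this equal to +230 kJ gives 2D = 1554, so D = 777 kJ/mol.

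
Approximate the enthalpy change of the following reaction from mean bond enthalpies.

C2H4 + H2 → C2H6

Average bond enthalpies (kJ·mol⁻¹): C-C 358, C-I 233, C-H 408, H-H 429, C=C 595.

ΔH ≈ −150 kJ

Bonds broken (reactants):
  C-H: 4 × 408 = 1632
  C=C: 1 × 595 = 595
  H-H: 1 × 429 = 429
  Σ(broken) = 2656 kJ
Bonds formed (products):
  C-C: 1 × 358 = 358
  C-H: 6 × 408 = 2448
  Σ(formed) = 2806 kJ
ΔH = Σ(broken) − Σ(formed) = 2656 − 2806 = −150 kJ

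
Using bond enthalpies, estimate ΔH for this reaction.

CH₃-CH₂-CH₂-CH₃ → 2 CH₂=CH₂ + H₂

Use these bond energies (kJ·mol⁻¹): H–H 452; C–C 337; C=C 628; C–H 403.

Bonds broken (reactants):
  C–C: 3 × 337 = 1011
  C–H: 10 × 403 = 4030
  Σ(broken) = 5041 kJ
Bonds formed (products):
  C–H: 8 × 403 = 3224
  C=C: 2 × 628 = 1256
  H–H: 1 × 452 = 452
  Σ(formed) = 4932 kJ
ΔH = Σ(broken) − Σ(formed) = 5041 − 4932 = +109 kJ

ΔH ≈ +109 kJ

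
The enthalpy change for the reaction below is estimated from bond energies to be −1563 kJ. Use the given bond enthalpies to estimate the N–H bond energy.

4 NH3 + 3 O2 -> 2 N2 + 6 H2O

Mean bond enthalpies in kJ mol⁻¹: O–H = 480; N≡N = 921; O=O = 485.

Let D be the N–H bond energy.
Σ(broken) = 12×D + 3×485 = 1455 + 12D
Σ(formed) = 2×921 + 12×480 = 7602
ΔH = Σ(broken) − Σ(formed) = (1455 + 12D) − (7602) = −6147 + 12D
Setting this equal to −1563 kJ gives 12D = 4584, so D = 382 kJ/mol.

D(N–H) ≈ 382 kJ/mol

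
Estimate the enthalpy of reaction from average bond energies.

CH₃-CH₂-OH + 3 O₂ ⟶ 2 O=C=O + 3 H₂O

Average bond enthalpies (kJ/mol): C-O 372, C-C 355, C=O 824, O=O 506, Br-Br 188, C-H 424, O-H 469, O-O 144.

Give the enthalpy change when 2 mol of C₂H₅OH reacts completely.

ΔH = −2552 kJ

Bonds broken (reactants):
  C-C: 1 × 355 = 355
  C-H: 5 × 424 = 2120
  C-O: 1 × 372 = 372
  O-H: 1 × 469 = 469
  O=O: 3 × 506 = 1518
  Σ(broken) = 4834 kJ
Bonds formed (products):
  C=O: 4 × 824 = 3296
  O-H: 6 × 469 = 2814
  Σ(formed) = 6110 kJ
ΔH = Σ(broken) − Σ(formed) = 4834 − 6110 = −1276 kJ
For 2× the reaction as written: 2 × (−1276) = −2552 kJ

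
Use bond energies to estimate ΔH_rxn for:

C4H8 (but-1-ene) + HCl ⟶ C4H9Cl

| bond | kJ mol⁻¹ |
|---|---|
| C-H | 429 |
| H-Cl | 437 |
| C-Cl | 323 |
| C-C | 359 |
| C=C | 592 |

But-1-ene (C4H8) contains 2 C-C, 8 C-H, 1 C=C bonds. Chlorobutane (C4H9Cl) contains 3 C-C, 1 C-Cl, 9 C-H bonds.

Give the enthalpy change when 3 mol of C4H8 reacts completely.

Bonds broken (reactants):
  C-C: 2 × 359 = 718
  C-H: 8 × 429 = 3432
  C=C: 1 × 592 = 592
  H-Cl: 1 × 437 = 437
  Σ(broken) = 5179 kJ
Bonds formed (products):
  C-C: 3 × 359 = 1077
  C-Cl: 1 × 323 = 323
  C-H: 9 × 429 = 3861
  Σ(formed) = 5261 kJ
ΔH = Σ(broken) − Σ(formed) = 5179 − 5261 = −82 kJ
For 3× the reaction as written: 3 × (−82) = −246 kJ

ΔH = −246 kJ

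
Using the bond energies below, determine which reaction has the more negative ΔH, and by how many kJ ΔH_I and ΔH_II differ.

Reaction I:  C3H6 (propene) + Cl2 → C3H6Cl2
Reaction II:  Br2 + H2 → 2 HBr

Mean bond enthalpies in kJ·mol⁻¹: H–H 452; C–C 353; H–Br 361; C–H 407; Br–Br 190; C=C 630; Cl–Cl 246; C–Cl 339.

Reaction I, by 75 kJ

Reaction I:
  Bonds broken (reactants):
    C–C: 1 × 353 = 353
    C–H: 6 × 407 = 2442
    C=C: 1 × 630 = 630
    Cl–Cl: 1 × 246 = 246
    Σ(broken) = 3671 kJ
  Bonds formed (products):
    C–C: 2 × 353 = 706
    C–Cl: 2 × 339 = 678
    C–H: 6 × 407 = 2442
    Σ(formed) = 3826 kJ
  ΔH_I = 3671 − 3826 = −155 kJ
Reaction II:
  Bonds broken (reactants):
    Br–Br: 1 × 190 = 190
    H–H: 1 × 452 = 452
    Σ(broken) = 642 kJ
  Bonds formed (products):
    H–Br: 2 × 361 = 722
    Σ(formed) = 722 kJ
  ΔH_II = 642 − 722 = −80 kJ
ΔH_I − ΔH_II = −75 kJ, so reaction I has the more negative ΔH; |ΔH_I − ΔH_II| = 75 kJ.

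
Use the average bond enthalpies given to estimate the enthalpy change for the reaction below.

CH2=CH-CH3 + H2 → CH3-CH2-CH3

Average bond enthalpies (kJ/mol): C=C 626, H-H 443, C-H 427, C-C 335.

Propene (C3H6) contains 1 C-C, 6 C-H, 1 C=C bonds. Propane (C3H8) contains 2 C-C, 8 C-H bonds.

Bonds broken (reactants):
  C-C: 1 × 335 = 335
  C-H: 6 × 427 = 2562
  C=C: 1 × 626 = 626
  H-H: 1 × 443 = 443
  Σ(broken) = 3966 kJ
Bonds formed (products):
  C-C: 2 × 335 = 670
  C-H: 8 × 427 = 3416
  Σ(formed) = 4086 kJ
ΔH = Σ(broken) − Σ(formed) = 3966 − 4086 = −120 kJ

ΔH ≈ −120 kJ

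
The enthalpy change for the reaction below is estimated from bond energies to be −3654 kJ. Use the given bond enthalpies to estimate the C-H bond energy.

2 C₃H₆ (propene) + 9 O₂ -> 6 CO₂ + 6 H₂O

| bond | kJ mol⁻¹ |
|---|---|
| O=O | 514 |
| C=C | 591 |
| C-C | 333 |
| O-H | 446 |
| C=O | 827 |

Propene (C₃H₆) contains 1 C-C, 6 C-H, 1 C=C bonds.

D(C-H) ≈ 429 kJ/mol

Let D be the C-H bond energy.
Σ(broken) = 2×333 + 12×D + 2×591 + 9×514 = 6474 + 12D
Σ(formed) = 12×827 + 12×446 = 15276
ΔH = Σ(broken) − Σ(formed) = (6474 + 12D) − (15276) = −8802 + 12D
Setting this equal to −3654 kJ gives 12D = 5148, so D = 429 kJ/mol.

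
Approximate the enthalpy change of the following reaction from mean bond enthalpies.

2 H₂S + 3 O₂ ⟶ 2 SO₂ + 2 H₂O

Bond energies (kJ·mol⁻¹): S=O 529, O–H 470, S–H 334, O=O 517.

ΔH ≈ −1109 kJ

Bonds broken (reactants):
  O=O: 3 × 517 = 1551
  S–H: 4 × 334 = 1336
  Σ(broken) = 2887 kJ
Bonds formed (products):
  O–H: 4 × 470 = 1880
  S=O: 4 × 529 = 2116
  Σ(formed) = 3996 kJ
ΔH = Σ(broken) − Σ(formed) = 2887 − 3996 = −1109 kJ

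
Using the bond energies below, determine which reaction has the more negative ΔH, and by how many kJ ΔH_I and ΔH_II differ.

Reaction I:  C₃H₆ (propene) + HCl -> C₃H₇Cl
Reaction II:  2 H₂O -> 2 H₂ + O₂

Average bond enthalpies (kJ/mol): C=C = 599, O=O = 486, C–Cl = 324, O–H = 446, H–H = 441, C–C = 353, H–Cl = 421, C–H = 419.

Reaction I, by 492 kJ

Reaction I:
  Bonds broken (reactants):
    C–C: 1 × 353 = 353
    C–H: 6 × 419 = 2514
    C=C: 1 × 599 = 599
    H–Cl: 1 × 421 = 421
    Σ(broken) = 3887 kJ
  Bonds formed (products):
    C–C: 2 × 353 = 706
    C–Cl: 1 × 324 = 324
    C–H: 7 × 419 = 2933
    Σ(formed) = 3963 kJ
  ΔH_I = 3887 − 3963 = −76 kJ
Reaction II:
  Bonds broken (reactants):
    O–H: 4 × 446 = 1784
    Σ(broken) = 1784 kJ
  Bonds formed (products):
    H–H: 2 × 441 = 882
    O=O: 1 × 486 = 486
    Σ(formed) = 1368 kJ
  ΔH_II = 1784 − 1368 = +416 kJ
ΔH_I − ΔH_II = −492 kJ, so reaction I has the more negative ΔH; |ΔH_I − ΔH_II| = 492 kJ.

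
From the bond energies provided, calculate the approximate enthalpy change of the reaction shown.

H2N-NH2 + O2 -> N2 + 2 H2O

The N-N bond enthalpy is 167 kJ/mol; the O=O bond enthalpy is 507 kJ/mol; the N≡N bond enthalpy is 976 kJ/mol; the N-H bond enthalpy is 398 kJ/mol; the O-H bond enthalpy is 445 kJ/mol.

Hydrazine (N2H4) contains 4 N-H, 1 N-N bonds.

Bonds broken (reactants):
  N-H: 4 × 398 = 1592
  N-N: 1 × 167 = 167
  O=O: 1 × 507 = 507
  Σ(broken) = 2266 kJ
Bonds formed (products):
  N≡N: 1 × 976 = 976
  O-H: 4 × 445 = 1780
  Σ(formed) = 2756 kJ
ΔH = Σ(broken) − Σ(formed) = 2266 − 2756 = −490 kJ

ΔH ≈ −490 kJ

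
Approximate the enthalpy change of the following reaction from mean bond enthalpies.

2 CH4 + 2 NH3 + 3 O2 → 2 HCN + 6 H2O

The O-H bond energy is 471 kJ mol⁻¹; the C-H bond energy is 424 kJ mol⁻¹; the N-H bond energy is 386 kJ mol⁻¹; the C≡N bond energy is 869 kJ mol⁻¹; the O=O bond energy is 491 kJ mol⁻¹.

Bonds broken (reactants):
  C-H: 8 × 424 = 3392
  N-H: 6 × 386 = 2316
  O=O: 3 × 491 = 1473
  Σ(broken) = 7181 kJ
Bonds formed (products):
  C≡N: 2 × 869 = 1738
  C-H: 2 × 424 = 848
  O-H: 12 × 471 = 5652
  Σ(formed) = 8238 kJ
ΔH = Σ(broken) − Σ(formed) = 7181 − 8238 = −1057 kJ

ΔH ≈ −1057 kJ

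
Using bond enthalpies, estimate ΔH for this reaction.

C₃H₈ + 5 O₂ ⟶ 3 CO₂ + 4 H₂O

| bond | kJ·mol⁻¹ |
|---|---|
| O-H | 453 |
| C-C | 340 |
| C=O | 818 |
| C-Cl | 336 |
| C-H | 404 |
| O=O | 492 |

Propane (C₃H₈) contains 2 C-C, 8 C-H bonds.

Bonds broken (reactants):
  C-C: 2 × 340 = 680
  C-H: 8 × 404 = 3232
  O=O: 5 × 492 = 2460
  Σ(broken) = 6372 kJ
Bonds formed (products):
  C=O: 6 × 818 = 4908
  O-H: 8 × 453 = 3624
  Σ(formed) = 8532 kJ
ΔH = Σ(broken) − Σ(formed) = 6372 − 8532 = −2160 kJ

ΔH ≈ −2160 kJ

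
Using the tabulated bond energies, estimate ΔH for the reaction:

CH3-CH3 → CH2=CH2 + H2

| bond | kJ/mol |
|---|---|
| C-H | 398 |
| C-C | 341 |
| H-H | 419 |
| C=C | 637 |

Bonds broken (reactants):
  C-C: 1 × 341 = 341
  C-H: 6 × 398 = 2388
  Σ(broken) = 2729 kJ
Bonds formed (products):
  C-H: 4 × 398 = 1592
  C=C: 1 × 637 = 637
  H-H: 1 × 419 = 419
  Σ(formed) = 2648 kJ
ΔH = Σ(broken) − Σ(formed) = 2729 − 2648 = +81 kJ

ΔH ≈ +81 kJ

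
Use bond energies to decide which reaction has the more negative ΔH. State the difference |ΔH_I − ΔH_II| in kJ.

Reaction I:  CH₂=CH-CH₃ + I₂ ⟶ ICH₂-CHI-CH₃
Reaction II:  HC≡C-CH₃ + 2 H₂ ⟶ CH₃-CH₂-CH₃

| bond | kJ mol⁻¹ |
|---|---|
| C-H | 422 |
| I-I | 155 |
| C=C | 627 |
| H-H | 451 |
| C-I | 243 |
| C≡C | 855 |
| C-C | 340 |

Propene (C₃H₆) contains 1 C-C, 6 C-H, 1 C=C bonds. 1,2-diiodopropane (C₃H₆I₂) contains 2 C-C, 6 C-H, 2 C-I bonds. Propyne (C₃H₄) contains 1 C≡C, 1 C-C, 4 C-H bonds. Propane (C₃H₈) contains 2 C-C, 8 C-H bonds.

Reaction I:
  Bonds broken (reactants):
    C-C: 1 × 340 = 340
    C-H: 6 × 422 = 2532
    C=C: 1 × 627 = 627
    I-I: 1 × 155 = 155
    Σ(broken) = 3654 kJ
  Bonds formed (products):
    C-C: 2 × 340 = 680
    C-H: 6 × 422 = 2532
    C-I: 2 × 243 = 486
    Σ(formed) = 3698 kJ
  ΔH_I = 3654 − 3698 = −44 kJ
Reaction II:
  Bonds broken (reactants):
    C≡C: 1 × 855 = 855
    C-C: 1 × 340 = 340
    C-H: 4 × 422 = 1688
    H-H: 2 × 451 = 902
    Σ(broken) = 3785 kJ
  Bonds formed (products):
    C-C: 2 × 340 = 680
    C-H: 8 × 422 = 3376
    Σ(formed) = 4056 kJ
  ΔH_II = 3785 − 4056 = −271 kJ
ΔH_I − ΔH_II = +227 kJ, so reaction II has the more negative ΔH; |ΔH_I − ΔH_II| = 227 kJ.

Reaction II, by 227 kJ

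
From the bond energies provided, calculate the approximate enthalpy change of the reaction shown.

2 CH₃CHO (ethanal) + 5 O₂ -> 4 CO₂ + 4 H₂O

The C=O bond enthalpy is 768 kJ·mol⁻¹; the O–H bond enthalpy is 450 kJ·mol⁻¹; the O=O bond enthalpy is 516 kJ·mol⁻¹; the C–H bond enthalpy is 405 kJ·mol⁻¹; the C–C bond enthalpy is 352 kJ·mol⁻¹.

ΔH ≈ −1684 kJ

Bonds broken (reactants):
  C–C: 2 × 352 = 704
  C–H: 8 × 405 = 3240
  C=O: 2 × 768 = 1536
  O=O: 5 × 516 = 2580
  Σ(broken) = 8060 kJ
Bonds formed (products):
  C=O: 8 × 768 = 6144
  O–H: 8 × 450 = 3600
  Σ(formed) = 9744 kJ
ΔH = Σ(broken) − Σ(formed) = 8060 − 9744 = −1684 kJ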